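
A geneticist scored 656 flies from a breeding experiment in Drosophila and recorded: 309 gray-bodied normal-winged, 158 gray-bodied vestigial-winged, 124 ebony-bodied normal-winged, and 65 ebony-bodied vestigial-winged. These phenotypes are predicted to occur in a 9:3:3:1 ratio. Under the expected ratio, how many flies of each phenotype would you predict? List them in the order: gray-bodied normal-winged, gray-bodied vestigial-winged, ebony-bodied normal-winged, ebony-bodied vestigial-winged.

The 9:3:3:1 ratio has 16 parts, so with N = 656 the expected counts are:
  gray-bodied normal-winged: 656 × 9/16 = 369
  gray-bodied vestigial-winged: 656 × 3/16 = 123
  ebony-bodied normal-winged: 656 × 3/16 = 123
  ebony-bodied vestigial-winged: 656 × 1/16 = 41

369, 123, 123, 41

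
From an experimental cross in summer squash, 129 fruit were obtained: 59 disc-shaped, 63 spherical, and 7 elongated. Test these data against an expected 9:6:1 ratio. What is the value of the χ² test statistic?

7.096

Expected counts for N = 129 under a 9:6:1 ratio (total parts = 16):
  disc-shaped: 129 × 9/16 = 72.5625
  spherical: 129 × 6/16 = 48.375
  elongated: 129 × 1/16 = 8.0625
χ² = Σ (O − E)² / E
  disc-shaped: (59 − 72.5625)² / 72.5625 = 2.5349
  spherical: (63 − 48.375)² / 48.375 = 4.4215
  elongated: (7 − 8.0625)² / 8.0625 = 0.1400
χ² = 2.5349 + 4.4215 + 0.1400 = 7.0964 ≈ 7.096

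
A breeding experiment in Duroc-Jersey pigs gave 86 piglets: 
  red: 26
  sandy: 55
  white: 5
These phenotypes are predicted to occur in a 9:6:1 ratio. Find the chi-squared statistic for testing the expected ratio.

Under the 9:6:1 hypothesis (Σ ratio = 16, N = 86):
  red: 86 × 9/16 = 48.375
  sandy: 86 × 6/16 = 32.25
  white: 86 × 1/16 = 5.375
χ² = Σ (O − E)² / E
  red: (26 − 48.375)² / 48.375 = 10.3492
  sandy: (55 − 32.25)² / 32.25 = 16.0484
  white: (5 − 5.375)² / 5.375 = 0.0262
χ² = 10.3492 + 16.0484 + 0.0262 = 26.4238 ≈ 26.424

26.424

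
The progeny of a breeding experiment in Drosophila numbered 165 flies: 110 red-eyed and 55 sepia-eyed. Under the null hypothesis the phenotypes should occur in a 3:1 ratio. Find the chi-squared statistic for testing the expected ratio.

6.111

Expected counts for N = 165 under a 3:1 ratio (total parts = 4):
  red-eyed: 165 × 3/4 = 123.75
  sepia-eyed: 165 × 1/4 = 41.25
χ² = Σ (O − E)² / E
  red-eyed: (110 − 123.75)² / 123.75 = 1.5278
  sepia-eyed: (55 − 41.25)² / 41.25 = 4.5833
χ² = 1.5278 + 4.5833 = 6.1111 ≈ 6.111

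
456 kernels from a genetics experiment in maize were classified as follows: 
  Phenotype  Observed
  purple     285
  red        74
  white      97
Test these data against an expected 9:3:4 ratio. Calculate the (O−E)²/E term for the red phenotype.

1.547

The 9:3:4 ratio has 16 parts, so with N = 456 the expected counts are:
  purple: 456 × 9/16 = 256.5
  red: 456 × 3/16 = 85.5
  white: 456 × 4/16 = 114
Contribution of red: (74 − 85.5)² / 85.5 = 1.5468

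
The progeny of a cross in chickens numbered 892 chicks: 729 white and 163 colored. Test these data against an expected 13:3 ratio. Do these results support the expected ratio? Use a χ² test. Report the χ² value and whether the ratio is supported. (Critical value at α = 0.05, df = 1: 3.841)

0.133; consistent

Under the 13:3 hypothesis (Σ ratio = 16, N = 892):
  white: 892 × 13/16 = 724.75
  colored: 892 × 3/16 = 167.25
χ² = Σ (O − E)² / E
  white: (729 − 724.75)² / 724.75 = 0.0249
  colored: (163 − 167.25)² / 167.25 = 0.1080
χ² = 0.0249 + 0.1080 = 0.1329 ≈ 0.133
Degrees of freedom = 2 − 1 = 1; critical value at α = 0.05 is 3.841.
Since 0.133 < 3.841, we fail to reject the null hypothesis — the data are consistent with the 13:3 ratio.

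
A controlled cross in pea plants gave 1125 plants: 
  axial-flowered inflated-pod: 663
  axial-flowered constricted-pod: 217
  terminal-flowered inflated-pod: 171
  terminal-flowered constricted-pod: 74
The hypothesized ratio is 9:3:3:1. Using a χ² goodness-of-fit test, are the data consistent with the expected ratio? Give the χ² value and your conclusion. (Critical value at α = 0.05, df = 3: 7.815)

9.369; not consistent

The 9:3:3:1 ratio has 16 parts, so with N = 1125 the expected counts are:
  axial-flowered inflated-pod: 1125 × 9/16 = 632.8125
  axial-flowered constricted-pod: 1125 × 3/16 = 210.9375
  terminal-flowered inflated-pod: 1125 × 3/16 = 210.9375
  terminal-flowered constricted-pod: 1125 × 1/16 = 70.3125
χ² = Σ (O − E)² / E
  axial-flowered inflated-pod: (663 − 632.8125)² / 632.8125 = 1.4401
  axial-flowered constricted-pod: (217 − 210.9375)² / 210.9375 = 0.1742
  terminal-flowered inflated-pod: (171 − 210.9375)² / 210.9375 = 7.5615
  terminal-flowered constricted-pod: (74 − 70.3125)² / 70.3125 = 0.1934
χ² = 1.4401 + 0.1742 + 7.5615 + 0.1934 = 9.3692 ≈ 9.369
Degrees of freedom = 4 − 1 = 3; critical value at α = 0.05 is 7.815.
Since 9.369 > 7.815, we reject the null hypothesis — the data do not fit the 9:3:3:1 ratio.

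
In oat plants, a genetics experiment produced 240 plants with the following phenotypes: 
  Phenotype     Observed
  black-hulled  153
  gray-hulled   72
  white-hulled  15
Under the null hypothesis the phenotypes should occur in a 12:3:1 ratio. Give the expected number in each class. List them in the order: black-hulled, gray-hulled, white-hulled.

Expected counts for N = 240 under a 12:3:1 ratio (total parts = 16):
  black-hulled: 240 × 12/16 = 180
  gray-hulled: 240 × 3/16 = 45
  white-hulled: 240 × 1/16 = 15

180, 45, 15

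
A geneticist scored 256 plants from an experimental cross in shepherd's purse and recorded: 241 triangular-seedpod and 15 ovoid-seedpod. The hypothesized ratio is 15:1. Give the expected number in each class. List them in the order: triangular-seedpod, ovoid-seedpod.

Total ratio parts = 16. Expected numbers out of 256:
  triangular-seedpod: 256 × 15/16 = 240
  ovoid-seedpod: 256 × 1/16 = 16

240, 16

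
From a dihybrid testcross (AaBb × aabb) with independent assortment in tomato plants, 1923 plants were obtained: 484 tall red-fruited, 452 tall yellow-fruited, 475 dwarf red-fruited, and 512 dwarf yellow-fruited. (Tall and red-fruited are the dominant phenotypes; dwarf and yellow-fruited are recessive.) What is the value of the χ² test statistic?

3.841

A dihybrid testcross with independent assortment gives a 1:1:1:1 ratio.
Under the 1:1:1:1 hypothesis (Σ ratio = 4, N = 1923):
  tall red-fruited: 1923 × 1/4 = 480.75
  tall yellow-fruited: 1923 × 1/4 = 480.75
  dwarf red-fruited: 1923 × 1/4 = 480.75
  dwarf yellow-fruited: 1923 × 1/4 = 480.75
χ² = Σ (O − E)² / E
  tall red-fruited: (484 − 480.75)² / 480.75 = 0.0220
  tall yellow-fruited: (452 − 480.75)² / 480.75 = 1.7193
  dwarf red-fruited: (475 − 480.75)² / 480.75 = 0.0688
  dwarf yellow-fruited: (512 − 480.75)² / 480.75 = 2.0313
χ² = 0.0220 + 1.7193 + 0.0688 + 2.0313 = 3.8414 ≈ 3.841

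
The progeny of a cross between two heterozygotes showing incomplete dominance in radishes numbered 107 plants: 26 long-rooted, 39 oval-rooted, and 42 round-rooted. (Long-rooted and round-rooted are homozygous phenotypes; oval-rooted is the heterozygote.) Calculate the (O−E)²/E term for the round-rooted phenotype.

8.694

With incomplete dominance, a heterozygote × heterozygote cross gives a 1:2:1 phenotypic ratio.
Total ratio parts = 4. Expected numbers out of 107:
  long-rooted: 107 × 1/4 = 26.75
  oval-rooted: 107 × 2/4 = 53.5
  round-rooted: 107 × 1/4 = 26.75
Contribution of round-rooted: (42 − 26.75)² / 26.75 = 8.6939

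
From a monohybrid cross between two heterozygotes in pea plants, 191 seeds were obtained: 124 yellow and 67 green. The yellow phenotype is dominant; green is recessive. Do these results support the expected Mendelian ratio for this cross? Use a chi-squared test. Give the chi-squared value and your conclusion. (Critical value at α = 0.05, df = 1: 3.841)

10.347; not consistent

For a monohybrid cross between heterozygotes with complete dominance, the expected phenotypic ratio is 3:1.
The 3:1 ratio has 4 parts, so with N = 191 the expected counts are:
  yellow: 191 × 3/4 = 143.25
  green: 191 × 1/4 = 47.75
χ² = Σ (O − E)² / E
  yellow: (124 − 143.25)² / 143.25 = 2.5868
  green: (67 − 47.75)² / 47.75 = 7.7605
χ² = 2.5868 + 7.7605 = 10.3473 ≈ 10.347
Degrees of freedom = 2 − 1 = 1; critical value at α = 0.05 is 3.841.
Since 10.347 > 3.841, we reject the null hypothesis — the data do not fit the 3:1 ratio.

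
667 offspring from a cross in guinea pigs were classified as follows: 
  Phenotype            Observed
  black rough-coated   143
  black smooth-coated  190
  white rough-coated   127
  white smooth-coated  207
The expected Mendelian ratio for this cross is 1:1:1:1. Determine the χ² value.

25.816

Under the 1:1:1:1 hypothesis (Σ ratio = 4, N = 667):
  black rough-coated: 667 × 1/4 = 166.75
  black smooth-coated: 667 × 1/4 = 166.75
  white rough-coated: 667 × 1/4 = 166.75
  white smooth-coated: 667 × 1/4 = 166.75
χ² = Σ (O − E)² / E
  black rough-coated: (143 − 166.75)² / 166.75 = 3.3827
  black smooth-coated: (190 − 166.75)² / 166.75 = 3.2418
  white rough-coated: (127 − 166.75)² / 166.75 = 9.4756
  white smooth-coated: (207 − 166.75)² / 166.75 = 9.7155
χ² = 3.3827 + 3.2418 + 9.4756 + 9.7155 = 25.8156 ≈ 25.816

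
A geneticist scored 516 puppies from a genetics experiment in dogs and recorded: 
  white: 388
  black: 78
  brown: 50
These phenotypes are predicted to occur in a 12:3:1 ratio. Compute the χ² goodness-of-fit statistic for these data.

13.406

Total ratio parts = 16. Expected numbers out of 516:
  white: 516 × 12/16 = 387
  black: 516 × 3/16 = 96.75
  brown: 516 × 1/16 = 32.25
χ² = Σ (O − E)² / E
  white: (388 − 387)² / 387 = 0.0026
  black: (78 − 96.75)² / 96.75 = 3.6337
  brown: (50 − 32.25)² / 32.25 = 9.7694
χ² = 0.0026 + 3.6337 + 9.7694 = 13.4057 ≈ 13.406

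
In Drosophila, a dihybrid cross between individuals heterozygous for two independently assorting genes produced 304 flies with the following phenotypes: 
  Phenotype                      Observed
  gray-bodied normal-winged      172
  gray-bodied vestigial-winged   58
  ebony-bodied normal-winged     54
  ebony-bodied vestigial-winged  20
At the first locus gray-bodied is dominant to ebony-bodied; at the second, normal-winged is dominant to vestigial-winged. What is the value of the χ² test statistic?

0.234

A dihybrid F₂ with independent assortment and complete dominance at both loci gives a 9:3:3:1 phenotypic ratio.
Expected counts for N = 304 under a 9:3:3:1 ratio (total parts = 16):
  gray-bodied normal-winged: 304 × 9/16 = 171
  gray-bodied vestigial-winged: 304 × 3/16 = 57
  ebony-bodied normal-winged: 304 × 3/16 = 57
  ebony-bodied vestigial-winged: 304 × 1/16 = 19
χ² = Σ (O − E)² / E
  gray-bodied normal-winged: (172 − 171)² / 171 = 0.0058
  gray-bodied vestigial-winged: (58 − 57)² / 57 = 0.0175
  ebony-bodied normal-winged: (54 − 57)² / 57 = 0.1579
  ebony-bodied vestigial-winged: (20 − 19)² / 19 = 0.0526
χ² = 0.0058 + 0.0175 + 0.1579 + 0.0526 = 0.2338 ≈ 0.234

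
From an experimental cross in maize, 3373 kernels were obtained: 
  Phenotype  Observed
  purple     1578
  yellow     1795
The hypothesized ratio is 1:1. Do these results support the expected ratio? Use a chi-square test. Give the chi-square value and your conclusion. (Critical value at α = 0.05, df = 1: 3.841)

13.961; not consistent

The 1:1 ratio has 2 parts, so with N = 3373 the expected counts are:
  purple: 3373 × 1/2 = 1686.5
  yellow: 3373 × 1/2 = 1686.5
χ² = Σ (O − E)² / E
  purple: (1578 − 1686.5)² / 1686.5 = 6.9803
  yellow: (1795 − 1686.5)² / 1686.5 = 6.9803
χ² = 6.9803 + 6.9803 = 13.9606 ≈ 13.961
Degrees of freedom = 2 − 1 = 1; critical value at α = 0.05 is 3.841.
Since 13.961 > 3.841, we reject the null hypothesis — the data do not fit the 1:1 ratio.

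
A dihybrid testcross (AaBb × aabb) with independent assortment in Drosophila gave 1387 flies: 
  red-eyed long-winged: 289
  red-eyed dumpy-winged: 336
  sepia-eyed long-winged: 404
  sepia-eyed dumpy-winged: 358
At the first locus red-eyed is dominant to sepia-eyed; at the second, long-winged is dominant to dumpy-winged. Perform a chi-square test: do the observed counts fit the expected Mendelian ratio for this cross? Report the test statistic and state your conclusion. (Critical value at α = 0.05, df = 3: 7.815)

19.769; not consistent

A dihybrid testcross with independent assortment gives a 1:1:1:1 ratio.
Under the 1:1:1:1 hypothesis (Σ ratio = 4, N = 1387):
  red-eyed long-winged: 1387 × 1/4 = 346.75
  red-eyed dumpy-winged: 1387 × 1/4 = 346.75
  sepia-eyed long-winged: 1387 × 1/4 = 346.75
  sepia-eyed dumpy-winged: 1387 × 1/4 = 346.75
χ² = Σ (O − E)² / E
  red-eyed long-winged: (289 − 346.75)² / 346.75 = 9.6181
  red-eyed dumpy-winged: (336 − 346.75)² / 346.75 = 0.3333
  sepia-eyed long-winged: (404 − 346.75)² / 346.75 = 9.4522
  sepia-eyed dumpy-winged: (358 − 346.75)² / 346.75 = 0.3650
χ² = 9.6181 + 0.3333 + 9.4522 + 0.3650 = 19.7686 ≈ 19.769
Degrees of freedom = 4 − 1 = 3; critical value at α = 0.05 is 7.815.
Since 19.769 > 7.815, we reject the null hypothesis — the data do not fit the 1:1:1:1 ratio.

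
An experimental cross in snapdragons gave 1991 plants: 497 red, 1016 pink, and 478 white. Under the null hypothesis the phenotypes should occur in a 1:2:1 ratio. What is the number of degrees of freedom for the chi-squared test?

2

A goodness-of-fit test with 3 phenotype classes has df = 3 − 1 = 2.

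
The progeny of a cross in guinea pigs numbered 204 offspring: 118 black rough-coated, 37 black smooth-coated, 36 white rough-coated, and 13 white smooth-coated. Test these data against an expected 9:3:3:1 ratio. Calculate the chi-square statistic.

0.270

Total ratio parts = 16. Expected numbers out of 204:
  black rough-coated: 204 × 9/16 = 114.75
  black smooth-coated: 204 × 3/16 = 38.25
  white rough-coated: 204 × 3/16 = 38.25
  white smooth-coated: 204 × 1/16 = 12.75
χ² = Σ (O − E)² / E
  black rough-coated: (118 − 114.75)² / 114.75 = 0.0920
  black smooth-coated: (37 − 38.25)² / 38.25 = 0.0408
  white rough-coated: (36 − 38.25)² / 38.25 = 0.1324
  white smooth-coated: (13 − 12.75)² / 12.75 = 0.0049
χ² = 0.0920 + 0.0408 + 0.1324 + 0.0049 = 0.2701 ≈ 0.270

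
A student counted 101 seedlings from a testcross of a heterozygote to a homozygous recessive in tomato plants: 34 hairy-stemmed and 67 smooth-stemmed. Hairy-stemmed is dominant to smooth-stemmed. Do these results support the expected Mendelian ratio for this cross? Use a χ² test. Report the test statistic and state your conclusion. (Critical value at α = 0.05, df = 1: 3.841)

10.782; not consistent

A testcross of a heterozygote (Aa × aa) gives a 1:1 phenotypic ratio.
The 1:1 ratio has 2 parts, so with N = 101 the expected counts are:
  hairy-stemmed: 101 × 1/2 = 50.5
  smooth-stemmed: 101 × 1/2 = 50.5
χ² = Σ (O − E)² / E
  hairy-stemmed: (34 − 50.5)² / 50.5 = 5.3911
  smooth-stemmed: (67 − 50.5)² / 50.5 = 5.3911
χ² = 5.3911 + 5.3911 = 10.7822 ≈ 10.782
Degrees of freedom = 2 − 1 = 1; critical value at α = 0.05 is 3.841.
Since 10.782 > 3.841, we reject the null hypothesis — the data do not fit the 1:1 ratio.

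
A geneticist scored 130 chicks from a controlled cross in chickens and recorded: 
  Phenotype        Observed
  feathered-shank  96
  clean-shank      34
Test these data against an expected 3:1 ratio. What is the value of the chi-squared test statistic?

0.092

Under the 3:1 hypothesis (Σ ratio = 4, N = 130):
  feathered-shank: 130 × 3/4 = 97.5
  clean-shank: 130 × 1/4 = 32.5
χ² = Σ (O − E)² / E
  feathered-shank: (96 − 97.5)² / 97.5 = 0.0231
  clean-shank: (34 − 32.5)² / 32.5 = 0.0692
χ² = 0.0231 + 0.0692 = 0.0923 ≈ 0.092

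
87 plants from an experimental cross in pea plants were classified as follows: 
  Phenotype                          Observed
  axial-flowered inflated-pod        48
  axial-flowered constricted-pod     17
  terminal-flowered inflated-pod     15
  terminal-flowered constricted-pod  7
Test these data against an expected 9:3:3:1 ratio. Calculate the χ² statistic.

The 9:3:3:1 ratio has 16 parts, so with N = 87 the expected counts are:
  axial-flowered inflated-pod: 87 × 9/16 = 48.9375
  axial-flowered constricted-pod: 87 × 3/16 = 16.3125
  terminal-flowered inflated-pod: 87 × 3/16 = 16.3125
  terminal-flowered constricted-pod: 87 × 1/16 = 5.4375
χ² = Σ (O − E)² / E
  axial-flowered inflated-pod: (48 − 48.9375)² / 48.9375 = 0.0180
  axial-flowered constricted-pod: (17 − 16.3125)² / 16.3125 = 0.0290
  terminal-flowered inflated-pod: (15 − 16.3125)² / 16.3125 = 0.1056
  terminal-flowered constricted-pod: (7 − 5.4375)² / 5.4375 = 0.4490
χ² = 0.0180 + 0.0290 + 0.1056 + 0.4490 = 0.6016 ≈ 0.602

0.602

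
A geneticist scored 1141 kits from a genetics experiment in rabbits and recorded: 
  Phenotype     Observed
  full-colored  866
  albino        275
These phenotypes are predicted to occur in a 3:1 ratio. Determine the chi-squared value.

Total ratio parts = 4. Expected numbers out of 1141:
  full-colored: 1141 × 3/4 = 855.75
  albino: 1141 × 1/4 = 285.25
χ² = Σ (O − E)² / E
  full-colored: (866 − 855.75)² / 855.75 = 0.1228
  albino: (275 − 285.25)² / 285.25 = 0.3683
χ² = 0.1228 + 0.3683 = 0.4911 ≈ 0.491

0.491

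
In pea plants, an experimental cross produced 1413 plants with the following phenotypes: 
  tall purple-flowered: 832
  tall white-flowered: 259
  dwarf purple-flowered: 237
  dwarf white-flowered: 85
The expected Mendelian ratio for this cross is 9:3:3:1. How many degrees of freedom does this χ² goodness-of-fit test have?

3

A goodness-of-fit test with 4 phenotype classes has df = 4 − 1 = 3.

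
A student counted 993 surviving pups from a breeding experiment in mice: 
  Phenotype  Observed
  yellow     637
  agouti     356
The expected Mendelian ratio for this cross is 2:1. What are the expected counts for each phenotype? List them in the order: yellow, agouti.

Total ratio parts = 3. Expected numbers out of 993:
  yellow: 993 × 2/3 = 662
  agouti: 993 × 1/3 = 331

662, 331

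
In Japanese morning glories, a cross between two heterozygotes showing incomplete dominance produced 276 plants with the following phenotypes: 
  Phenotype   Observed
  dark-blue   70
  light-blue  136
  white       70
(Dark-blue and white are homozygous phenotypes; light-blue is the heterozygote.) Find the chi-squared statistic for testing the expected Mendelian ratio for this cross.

0.058

With incomplete dominance, a heterozygote × heterozygote cross gives a 1:2:1 phenotypic ratio.
The 1:2:1 ratio has 4 parts, so with N = 276 the expected counts are:
  dark-blue: 276 × 1/4 = 69
  light-blue: 276 × 2/4 = 138
  white: 276 × 1/4 = 69
χ² = Σ (O − E)² / E
  dark-blue: (70 − 69)² / 69 = 0.0145
  light-blue: (136 − 138)² / 138 = 0.0290
  white: (70 − 69)² / 69 = 0.0145
χ² = 0.0145 + 0.0290 + 0.0145 = 0.058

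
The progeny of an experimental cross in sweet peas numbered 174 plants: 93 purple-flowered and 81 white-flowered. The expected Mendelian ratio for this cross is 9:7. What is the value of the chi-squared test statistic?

Expected counts for N = 174 under a 9:7 ratio (total parts = 16):
  purple-flowered: 174 × 9/16 = 97.875
  white-flowered: 174 × 7/16 = 76.125
χ² = Σ (O − E)² / E
  purple-flowered: (93 − 97.875)² / 97.875 = 0.2428
  white-flowered: (81 − 76.125)² / 76.125 = 0.3122
χ² = 0.2428 + 0.3122 = 0.555

0.555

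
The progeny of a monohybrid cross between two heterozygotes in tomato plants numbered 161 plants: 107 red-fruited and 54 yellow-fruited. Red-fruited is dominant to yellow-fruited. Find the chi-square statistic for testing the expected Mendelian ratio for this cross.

6.263

For a monohybrid cross between heterozygotes with complete dominance, the expected phenotypic ratio is 3:1.
Expected counts for N = 161 under a 3:1 ratio (total parts = 4):
  red-fruited: 161 × 3/4 = 120.75
  yellow-fruited: 161 × 1/4 = 40.25
χ² = Σ (O − E)² / E
  red-fruited: (107 − 120.75)² / 120.75 = 1.5657
  yellow-fruited: (54 − 40.25)² / 40.25 = 4.6972
χ² = 1.5657 + 4.6972 = 6.2629 ≈ 6.263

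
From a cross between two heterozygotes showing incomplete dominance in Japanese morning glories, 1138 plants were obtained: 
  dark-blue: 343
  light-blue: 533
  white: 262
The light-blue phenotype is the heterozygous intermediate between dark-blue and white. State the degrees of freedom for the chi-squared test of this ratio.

2

With incomplete dominance, a heterozygote × heterozygote cross gives a 1:2:1 phenotypic ratio.
A goodness-of-fit test with 3 phenotype classes has df = 3 − 1 = 2.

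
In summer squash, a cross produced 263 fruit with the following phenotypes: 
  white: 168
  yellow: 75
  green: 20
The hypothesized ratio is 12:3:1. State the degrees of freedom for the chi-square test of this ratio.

2

A goodness-of-fit test with 3 phenotype classes has df = 3 − 1 = 2.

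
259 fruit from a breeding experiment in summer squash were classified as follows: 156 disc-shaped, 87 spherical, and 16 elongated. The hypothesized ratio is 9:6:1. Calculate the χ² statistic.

1.788

Under the 9:6:1 hypothesis (Σ ratio = 16, N = 259):
  disc-shaped: 259 × 9/16 = 145.6875
  spherical: 259 × 6/16 = 97.125
  elongated: 259 × 1/16 = 16.1875
χ² = Σ (O − E)² / E
  disc-shaped: (156 − 145.6875)² / 145.6875 = 0.7300
  spherical: (87 − 97.125)² / 97.125 = 1.0555
  elongated: (16 − 16.1875)² / 16.1875 = 0.0022
χ² = 0.7300 + 1.0555 + 0.0022 = 1.7877 ≈ 1.788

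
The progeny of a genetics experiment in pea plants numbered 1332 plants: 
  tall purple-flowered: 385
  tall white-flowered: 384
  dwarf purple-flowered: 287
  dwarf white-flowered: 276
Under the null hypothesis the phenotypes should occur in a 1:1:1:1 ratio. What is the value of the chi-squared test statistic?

Under the 1:1:1:1 hypothesis (Σ ratio = 4, N = 1332):
  tall purple-flowered: 1332 × 1/4 = 333
  tall white-flowered: 1332 × 1/4 = 333
  dwarf purple-flowered: 1332 × 1/4 = 333
  dwarf white-flowered: 1332 × 1/4 = 333
χ² = Σ (O − E)² / E
  tall purple-flowered: (385 − 333)² / 333 = 8.1201
  tall white-flowered: (384 − 333)² / 333 = 7.8108
  dwarf purple-flowered: (287 − 333)² / 333 = 6.3544
  dwarf white-flowered: (276 − 333)² / 333 = 9.7568
χ² = 8.1201 + 7.8108 + 6.3544 + 9.7568 = 32.0421 ≈ 32.042

32.042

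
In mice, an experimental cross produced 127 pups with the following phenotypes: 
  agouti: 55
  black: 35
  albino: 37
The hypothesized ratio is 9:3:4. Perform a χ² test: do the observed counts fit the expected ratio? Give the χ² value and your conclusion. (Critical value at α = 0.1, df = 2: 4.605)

9.906; not consistent

Under the 9:3:4 hypothesis (Σ ratio = 16, N = 127):
  agouti: 127 × 9/16 = 71.4375
  black: 127 × 3/16 = 23.8125
  albino: 127 × 4/16 = 31.75
χ² = Σ (O − E)² / E
  agouti: (55 − 71.4375)² / 71.4375 = 3.7822
  black: (35 − 23.8125)² / 23.8125 = 5.2561
  albino: (37 − 31.75)² / 31.75 = 0.8681
χ² = 3.7822 + 5.2561 + 0.8681 = 9.9064 ≈ 9.906
Degrees of freedom = 3 − 1 = 2; critical value at α = 0.1 is 4.605.
Since 9.906 > 4.605, we reject the null hypothesis — the data do not fit the 9:3:4 ratio.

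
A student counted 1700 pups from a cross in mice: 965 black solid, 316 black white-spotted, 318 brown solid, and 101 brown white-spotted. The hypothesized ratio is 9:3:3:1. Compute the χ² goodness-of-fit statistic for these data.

Under the 9:3:3:1 hypothesis (Σ ratio = 16, N = 1700):
  black solid: 1700 × 9/16 = 956.25
  black white-spotted: 1700 × 3/16 = 318.75
  brown solid: 1700 × 3/16 = 318.75
  brown white-spotted: 1700 × 1/16 = 106.25
χ² = Σ (O − E)² / E
  black solid: (965 − 956.25)² / 956.25 = 0.0801
  black white-spotted: (316 − 318.75)² / 318.75 = 0.0237
  brown solid: (318 − 318.75)² / 318.75 = 0.0018
  brown white-spotted: (101 − 106.25)² / 106.25 = 0.2594
χ² = 0.0801 + 0.0237 + 0.0018 + 0.2594 = 0.365

0.365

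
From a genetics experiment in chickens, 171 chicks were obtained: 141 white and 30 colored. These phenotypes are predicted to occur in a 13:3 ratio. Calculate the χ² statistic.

0.163

Under the 13:3 hypothesis (Σ ratio = 16, N = 171):
  white: 171 × 13/16 = 138.9375
  colored: 171 × 3/16 = 32.0625
χ² = Σ (O − E)² / E
  white: (141 − 138.9375)² / 138.9375 = 0.0306
  colored: (30 − 32.0625)² / 32.0625 = 0.1327
χ² = 0.0306 + 0.1327 = 0.1633 ≈ 0.163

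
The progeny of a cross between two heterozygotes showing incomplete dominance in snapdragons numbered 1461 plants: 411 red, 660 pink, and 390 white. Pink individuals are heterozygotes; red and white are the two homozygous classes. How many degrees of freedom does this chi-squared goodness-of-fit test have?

2

With incomplete dominance, a heterozygote × heterozygote cross gives a 1:2:1 phenotypic ratio.
A goodness-of-fit test with 3 phenotype classes has df = 3 − 1 = 2.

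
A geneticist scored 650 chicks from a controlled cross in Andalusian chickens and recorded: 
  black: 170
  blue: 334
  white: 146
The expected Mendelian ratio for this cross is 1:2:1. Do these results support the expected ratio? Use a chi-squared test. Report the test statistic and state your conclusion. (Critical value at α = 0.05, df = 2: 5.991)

2.271; consistent

Under the 1:2:1 hypothesis (Σ ratio = 4, N = 650):
  black: 650 × 1/4 = 162.5
  blue: 650 × 2/4 = 325
  white: 650 × 1/4 = 162.5
χ² = Σ (O − E)² / E
  black: (170 − 162.5)² / 162.5 = 0.3462
  blue: (334 − 325)² / 325 = 0.2492
  white: (146 − 162.5)² / 162.5 = 1.6754
χ² = 0.3462 + 0.2492 + 1.6754 = 2.2708 ≈ 2.271
Degrees of freedom = 3 − 1 = 2; critical value at α = 0.05 is 5.991.
Since 2.271 < 5.991, we fail to reject the null hypothesis — the data are consistent with the 1:2:1 ratio.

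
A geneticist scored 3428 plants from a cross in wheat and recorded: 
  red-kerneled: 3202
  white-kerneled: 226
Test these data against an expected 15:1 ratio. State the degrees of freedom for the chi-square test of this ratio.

1

A goodness-of-fit test with 2 phenotype classes has df = 2 − 1 = 1.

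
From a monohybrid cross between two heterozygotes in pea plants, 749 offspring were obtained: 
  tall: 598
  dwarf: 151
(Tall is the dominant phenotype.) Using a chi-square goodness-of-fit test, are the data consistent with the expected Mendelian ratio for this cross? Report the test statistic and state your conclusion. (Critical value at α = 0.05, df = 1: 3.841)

For a monohybrid cross between heterozygotes with complete dominance, the expected phenotypic ratio is 3:1.
Expected counts for N = 749 under a 3:1 ratio (total parts = 4):
  tall: 749 × 3/4 = 561.75
  dwarf: 749 × 1/4 = 187.25
χ² = Σ (O − E)² / E
  tall: (598 − 561.75)² / 561.75 = 2.3392
  dwarf: (151 − 187.25)² / 187.25 = 7.0177
χ² = 2.3392 + 7.0177 = 9.3569 ≈ 9.357
Degrees of freedom = 2 − 1 = 1; critical value at α = 0.05 is 3.841.
Since 9.357 > 3.841, we reject the null hypothesis — the data do not fit the 3:1 ratio.

9.357; not consistent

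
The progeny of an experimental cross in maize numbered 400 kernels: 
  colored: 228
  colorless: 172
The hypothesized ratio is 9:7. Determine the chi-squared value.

0.091

The 9:7 ratio has 16 parts, so with N = 400 the expected counts are:
  colored: 400 × 9/16 = 225
  colorless: 400 × 7/16 = 175
χ² = Σ (O − E)² / E
  colored: (228 − 225)² / 225 = 0.0400
  colorless: (172 − 175)² / 175 = 0.0514
χ² = 0.0400 + 0.0514 = 0.0914 ≈ 0.091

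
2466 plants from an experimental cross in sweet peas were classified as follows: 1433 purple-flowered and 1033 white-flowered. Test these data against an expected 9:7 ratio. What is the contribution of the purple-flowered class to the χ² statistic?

1.517

Total ratio parts = 16. Expected numbers out of 2466:
  purple-flowered: 2466 × 9/16 = 1387.125
  white-flowered: 2466 × 7/16 = 1078.875
Contribution of purple-flowered: (1433 − 1387.125)² / 1387.125 = 1.5172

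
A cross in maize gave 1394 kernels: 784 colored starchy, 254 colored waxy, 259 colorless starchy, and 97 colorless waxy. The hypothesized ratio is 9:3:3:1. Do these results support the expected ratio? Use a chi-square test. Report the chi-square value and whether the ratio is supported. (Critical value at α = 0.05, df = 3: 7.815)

Total ratio parts = 16. Expected numbers out of 1394:
  colored starchy: 1394 × 9/16 = 784.125
  colored waxy: 1394 × 3/16 = 261.375
  colorless starchy: 1394 × 3/16 = 261.375
  colorless waxy: 1394 × 1/16 = 87.125
χ² = Σ (O − E)² / E
  colored starchy: (784 − 784.125)² / 784.125 = 0.0000
  colored waxy: (254 − 261.375)² / 261.375 = 0.2081
  colorless starchy: (259 − 261.375)² / 261.375 = 0.0216
  colorless waxy: (97 − 87.125)² / 87.125 = 1.1193
χ² = 0.0000 + 0.2081 + 0.0216 + 1.1193 = 1.349
Degrees of freedom = 4 − 1 = 3; critical value at α = 0.05 is 7.815.
Since 1.349 < 7.815, we fail to reject the null hypothesis — the data are consistent with the 9:3:3:1 ratio.

1.349; consistent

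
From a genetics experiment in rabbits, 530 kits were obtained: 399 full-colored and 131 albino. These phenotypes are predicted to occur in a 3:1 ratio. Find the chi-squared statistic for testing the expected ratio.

0.023

Under the 3:1 hypothesis (Σ ratio = 4, N = 530):
  full-colored: 530 × 3/4 = 397.5
  albino: 530 × 1/4 = 132.5
χ² = Σ (O − E)² / E
  full-colored: (399 − 397.5)² / 397.5 = 0.0057
  albino: (131 − 132.5)² / 132.5 = 0.0170
χ² = 0.0057 + 0.0170 = 0.0227 ≈ 0.023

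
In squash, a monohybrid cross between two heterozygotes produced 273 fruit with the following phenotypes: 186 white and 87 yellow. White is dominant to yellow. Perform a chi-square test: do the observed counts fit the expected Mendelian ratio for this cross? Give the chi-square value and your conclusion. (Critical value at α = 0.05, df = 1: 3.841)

For a monohybrid cross between heterozygotes with complete dominance, the expected phenotypic ratio is 3:1.
Under the 3:1 hypothesis (Σ ratio = 4, N = 273):
  white: 273 × 3/4 = 204.75
  yellow: 273 × 1/4 = 68.25
χ² = Σ (O − E)² / E
  white: (186 − 204.75)² / 204.75 = 1.7170
  yellow: (87 − 68.25)² / 68.25 = 5.1511
χ² = 1.7170 + 5.1511 = 6.8681 ≈ 6.868
Degrees of freedom = 2 − 1 = 1; critical value at α = 0.05 is 3.841.
Since 6.868 > 3.841, we reject the null hypothesis — the data do not fit the 3:1 ratio.

6.868; not consistent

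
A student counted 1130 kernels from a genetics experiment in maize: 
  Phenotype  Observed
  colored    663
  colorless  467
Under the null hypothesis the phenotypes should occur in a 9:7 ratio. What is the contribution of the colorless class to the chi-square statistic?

1.516

Expected counts for N = 1130 under a 9:7 ratio (total parts = 16):
  colored: 1130 × 9/16 = 635.625
  colorless: 1130 × 7/16 = 494.375
Contribution of colorless: (467 − 494.375)² / 494.375 = 1.5158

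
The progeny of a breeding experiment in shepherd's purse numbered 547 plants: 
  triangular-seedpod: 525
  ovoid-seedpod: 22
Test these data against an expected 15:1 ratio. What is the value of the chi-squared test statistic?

4.634

Under the 15:1 hypothesis (Σ ratio = 16, N = 547):
  triangular-seedpod: 547 × 15/16 = 512.8125
  ovoid-seedpod: 547 × 1/16 = 34.1875
χ² = Σ (O − E)² / E
  triangular-seedpod: (525 − 512.8125)² / 512.8125 = 0.2896
  ovoid-seedpod: (22 − 34.1875)² / 34.1875 = 4.3447
χ² = 0.2896 + 4.3447 = 4.6343 ≈ 4.634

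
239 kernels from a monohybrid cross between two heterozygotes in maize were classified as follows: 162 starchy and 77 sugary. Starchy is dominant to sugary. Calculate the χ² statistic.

6.640

For a monohybrid cross between heterozygotes with complete dominance, the expected phenotypic ratio is 3:1.
Expected counts for N = 239 under a 3:1 ratio (total parts = 4):
  starchy: 239 × 3/4 = 179.25
  sugary: 239 × 1/4 = 59.75
χ² = Σ (O − E)² / E
  starchy: (162 − 179.25)² / 179.25 = 1.6600
  sugary: (77 − 59.75)² / 59.75 = 4.9801
χ² = 1.6600 + 4.9801 = 6.6401 ≈ 6.640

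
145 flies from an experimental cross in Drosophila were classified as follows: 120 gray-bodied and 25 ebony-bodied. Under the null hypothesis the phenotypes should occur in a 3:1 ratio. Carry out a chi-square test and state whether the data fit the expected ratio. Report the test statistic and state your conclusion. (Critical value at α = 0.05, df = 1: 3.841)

Total ratio parts = 4. Expected numbers out of 145:
  gray-bodied: 145 × 3/4 = 108.75
  ebony-bodied: 145 × 1/4 = 36.25
χ² = Σ (O − E)² / E
  gray-bodied: (120 − 108.75)² / 108.75 = 1.1638
  ebony-bodied: (25 − 36.25)² / 36.25 = 3.4914
χ² = 1.1638 + 3.4914 = 4.6552 ≈ 4.655
Degrees of freedom = 2 − 1 = 1; critical value at α = 0.05 is 3.841.
Since 4.655 > 3.841, we reject the null hypothesis — the data do not fit the 3:1 ratio.

4.655; not consistent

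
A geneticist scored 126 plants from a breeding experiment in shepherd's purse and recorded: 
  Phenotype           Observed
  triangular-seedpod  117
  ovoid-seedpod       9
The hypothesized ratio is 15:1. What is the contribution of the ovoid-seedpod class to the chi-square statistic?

Under the 15:1 hypothesis (Σ ratio = 16, N = 126):
  triangular-seedpod: 126 × 15/16 = 118.125
  ovoid-seedpod: 126 × 1/16 = 7.875
Contribution of ovoid-seedpod: (9 − 7.875)² / 7.875 = 0.1607

0.161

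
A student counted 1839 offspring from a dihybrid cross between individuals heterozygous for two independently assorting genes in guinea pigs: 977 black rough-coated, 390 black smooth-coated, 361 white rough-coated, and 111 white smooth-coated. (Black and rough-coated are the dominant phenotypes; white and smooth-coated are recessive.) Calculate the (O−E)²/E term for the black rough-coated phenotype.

A dihybrid F₂ with independent assortment and complete dominance at both loci gives a 9:3:3:1 phenotypic ratio.
Total ratio parts = 16. Expected numbers out of 1839:
  black rough-coated: 1839 × 9/16 = 1034.4375
  black smooth-coated: 1839 × 3/16 = 344.8125
  white rough-coated: 1839 × 3/16 = 344.8125
  white smooth-coated: 1839 × 1/16 = 114.9375
Contribution of black rough-coated: (977 − 1034.4375)² / 1034.4375 = 3.1892

3.189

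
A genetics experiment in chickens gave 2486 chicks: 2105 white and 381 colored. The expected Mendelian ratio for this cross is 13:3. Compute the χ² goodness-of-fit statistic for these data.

Expected counts for N = 2486 under a 13:3 ratio (total parts = 16):
  white: 2486 × 13/16 = 2019.875
  colored: 2486 × 3/16 = 466.125
χ² = Σ (O − E)² / E
  white: (2105 − 2019.875)² / 2019.875 = 3.5875
  colored: (381 − 466.125)² / 466.125 = 15.5458
χ² = 3.5875 + 15.5458 = 19.1333 ≈ 19.133

19.133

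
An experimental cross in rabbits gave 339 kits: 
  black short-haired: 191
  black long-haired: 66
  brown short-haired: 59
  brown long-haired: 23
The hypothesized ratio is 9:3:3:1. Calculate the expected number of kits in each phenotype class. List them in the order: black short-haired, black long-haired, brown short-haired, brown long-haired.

190.6875, 63.5625, 63.5625, 21.1875

The 9:3:3:1 ratio has 16 parts, so with N = 339 the expected counts are:
  black short-haired: 339 × 9/16 = 190.6875
  black long-haired: 339 × 3/16 = 63.5625
  brown short-haired: 339 × 3/16 = 63.5625
  brown long-haired: 339 × 1/16 = 21.1875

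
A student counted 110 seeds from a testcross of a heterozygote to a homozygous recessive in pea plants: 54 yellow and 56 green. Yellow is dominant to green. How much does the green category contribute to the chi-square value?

A testcross of a heterozygote (Aa × aa) gives a 1:1 phenotypic ratio.
The 1:1 ratio has 2 parts, so with N = 110 the expected counts are:
  yellow: 110 × 1/2 = 55
  green: 110 × 1/2 = 55
Contribution of green: (56 − 55)² / 55 = 0.0182

0.018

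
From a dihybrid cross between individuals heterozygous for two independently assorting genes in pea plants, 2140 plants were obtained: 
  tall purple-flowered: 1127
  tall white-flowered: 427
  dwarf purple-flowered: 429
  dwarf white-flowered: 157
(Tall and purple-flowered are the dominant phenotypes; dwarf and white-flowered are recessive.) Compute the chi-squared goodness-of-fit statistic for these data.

12.507

A dihybrid F₂ with independent assortment and complete dominance at both loci gives a 9:3:3:1 phenotypic ratio.
Total ratio parts = 16. Expected numbers out of 2140:
  tall purple-flowered: 2140 × 9/16 = 1203.75
  tall white-flowered: 2140 × 3/16 = 401.25
  dwarf purple-flowered: 2140 × 3/16 = 401.25
  dwarf white-flowered: 2140 × 1/16 = 133.75
χ² = Σ (O − E)² / E
  tall purple-flowered: (1127 − 1203.75)² / 1203.75 = 4.8935
  tall white-flowered: (427 − 401.25)² / 401.25 = 1.6525
  dwarf purple-flowered: (429 − 401.25)² / 401.25 = 1.9192
  dwarf white-flowered: (157 − 133.75)² / 133.75 = 4.0416
χ² = 4.8935 + 1.6525 + 1.9192 + 4.0416 = 12.5068 ≈ 12.507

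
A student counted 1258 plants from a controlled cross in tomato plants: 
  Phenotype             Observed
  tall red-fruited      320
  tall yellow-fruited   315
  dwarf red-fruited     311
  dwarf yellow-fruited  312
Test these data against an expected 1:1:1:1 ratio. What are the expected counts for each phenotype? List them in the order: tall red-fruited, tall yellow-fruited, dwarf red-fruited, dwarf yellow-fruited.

314.5, 314.5, 314.5, 314.5

Under the 1:1:1:1 hypothesis (Σ ratio = 4, N = 1258):
  tall red-fruited: 1258 × 1/4 = 314.5
  tall yellow-fruited: 1258 × 1/4 = 314.5
  dwarf red-fruited: 1258 × 1/4 = 314.5
  dwarf yellow-fruited: 1258 × 1/4 = 314.5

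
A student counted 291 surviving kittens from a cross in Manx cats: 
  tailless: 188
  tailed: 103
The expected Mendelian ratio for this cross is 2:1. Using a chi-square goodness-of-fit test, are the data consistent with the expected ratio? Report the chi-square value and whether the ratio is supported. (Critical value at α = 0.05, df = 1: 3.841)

Under the 2:1 hypothesis (Σ ratio = 3, N = 291):
  tailless: 291 × 2/3 = 194
  tailed: 291 × 1/3 = 97
χ² = Σ (O − E)² / E
  tailless: (188 − 194)² / 194 = 0.1856
  tailed: (103 − 97)² / 97 = 0.3711
χ² = 0.1856 + 0.3711 = 0.5567 ≈ 0.557
Degrees of freedom = 2 − 1 = 1; critical value at α = 0.05 is 3.841.
Since 0.557 < 3.841, we fail to reject the null hypothesis — the data are consistent with the 2:1 ratio.

0.557; consistent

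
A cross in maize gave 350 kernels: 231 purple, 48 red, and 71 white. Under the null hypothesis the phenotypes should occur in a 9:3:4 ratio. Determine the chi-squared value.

13.760

The 9:3:4 ratio has 16 parts, so with N = 350 the expected counts are:
  purple: 350 × 9/16 = 196.875
  red: 350 × 3/16 = 65.625
  white: 350 × 4/16 = 87.5
χ² = Σ (O − E)² / E
  purple: (231 − 196.875)² / 196.875 = 5.9150
  red: (48 − 65.625)² / 65.625 = 4.7336
  white: (71 − 87.5)² / 87.5 = 3.1114
χ² = 5.9150 + 4.7336 + 3.1114 = 13.760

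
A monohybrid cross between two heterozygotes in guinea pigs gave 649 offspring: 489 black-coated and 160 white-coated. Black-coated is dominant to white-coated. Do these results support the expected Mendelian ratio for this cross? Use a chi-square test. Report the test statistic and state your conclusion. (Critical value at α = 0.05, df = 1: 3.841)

0.042; consistent

For a monohybrid cross between heterozygotes with complete dominance, the expected phenotypic ratio is 3:1.
Expected counts for N = 649 under a 3:1 ratio (total parts = 4):
  black-coated: 649 × 3/4 = 486.75
  white-coated: 649 × 1/4 = 162.25
χ² = Σ (O − E)² / E
  black-coated: (489 − 486.75)² / 486.75 = 0.0104
  white-coated: (160 − 162.25)² / 162.25 = 0.0312
χ² = 0.0104 + 0.0312 = 0.0416 ≈ 0.042
Degrees of freedom = 2 − 1 = 1; critical value at α = 0.05 is 3.841.
Since 0.042 < 3.841, we fail to reject the null hypothesis — the data are consistent with the 3:1 ratio.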